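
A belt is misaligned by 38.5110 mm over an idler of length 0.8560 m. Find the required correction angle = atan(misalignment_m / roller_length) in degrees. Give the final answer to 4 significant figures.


misalign_m = 38.5110 / 1000 = 0.038511 m
angle = atan(0.038511 / 0.8560)
angle = 2.576 deg


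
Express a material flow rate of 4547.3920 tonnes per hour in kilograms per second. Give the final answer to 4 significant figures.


m_dot = 4547.3920 * 1000 / 3600
m_dot = 1263 kg/s


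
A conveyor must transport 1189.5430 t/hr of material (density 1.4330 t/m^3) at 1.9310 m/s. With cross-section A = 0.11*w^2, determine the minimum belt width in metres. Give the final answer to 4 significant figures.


A_req = 1189.5430 / (1.9310 * 1.4330 * 3600) = 0.119412 m^2
w = sqrt(0.119412 / 0.11)
w = 1.042 m


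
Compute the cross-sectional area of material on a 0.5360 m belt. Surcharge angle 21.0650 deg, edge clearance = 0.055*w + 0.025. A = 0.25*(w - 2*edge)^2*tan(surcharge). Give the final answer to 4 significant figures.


edge = 0.055*0.5360 + 0.025 = 0.05448 m
ew = 0.5360 - 2*0.05448 = 0.42704 m
A = 0.25 * 0.42704^2 * tan(21.0650 deg)
A = 0.01756 m^2


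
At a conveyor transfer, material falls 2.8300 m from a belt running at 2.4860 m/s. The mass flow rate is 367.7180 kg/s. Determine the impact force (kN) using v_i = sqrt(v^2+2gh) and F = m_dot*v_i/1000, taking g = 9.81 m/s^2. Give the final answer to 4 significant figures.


v_i = sqrt(2.4860^2 + 2*9.81*2.8300) = 7.85524 m/s
F = 367.7180 * 7.85524 / 1000
F = 2.889 kN


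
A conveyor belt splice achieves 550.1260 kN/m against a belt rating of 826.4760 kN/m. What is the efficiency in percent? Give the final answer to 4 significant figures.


Eff = 550.1260 / 826.4760 * 100
Eff = 66.56 %


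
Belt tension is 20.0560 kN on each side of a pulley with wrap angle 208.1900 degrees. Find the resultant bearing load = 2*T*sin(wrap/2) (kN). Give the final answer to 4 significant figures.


F = 2 * 20.0560 * sin(208.1900/2 deg)
F = 38.90 kN


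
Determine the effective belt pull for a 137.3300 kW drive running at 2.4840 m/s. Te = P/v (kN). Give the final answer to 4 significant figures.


Te = P / v = 137.3300 / 2.4840
Te = 55.29 kN


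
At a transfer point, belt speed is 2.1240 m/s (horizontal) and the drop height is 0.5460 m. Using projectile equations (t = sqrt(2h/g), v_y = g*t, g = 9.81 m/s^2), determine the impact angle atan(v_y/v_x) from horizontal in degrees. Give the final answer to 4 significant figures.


t = sqrt(2*0.5460/9.81) = 0.333639 s
v_y = 9.81 * 0.333639 = 3.273 m/s
angle = atan(3.273 / 2.1240) = 57.02 deg


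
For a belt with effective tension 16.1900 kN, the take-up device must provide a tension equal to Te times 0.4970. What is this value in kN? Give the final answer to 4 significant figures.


T_tu = 16.1900 * 0.4970
T_tu = 8.046 kN


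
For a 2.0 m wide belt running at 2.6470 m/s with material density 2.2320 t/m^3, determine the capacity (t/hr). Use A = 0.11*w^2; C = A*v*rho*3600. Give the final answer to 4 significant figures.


A = 0.11 * 2.0^2 = 0.44 m^2
C = 0.44 * 2.6470 * 2.2320 * 3600
C = 9358 t/hr


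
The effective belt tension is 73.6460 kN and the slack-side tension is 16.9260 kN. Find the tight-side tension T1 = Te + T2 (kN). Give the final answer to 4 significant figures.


T1 = Te + T2 = 73.6460 + 16.9260
T1 = 90.57 kN


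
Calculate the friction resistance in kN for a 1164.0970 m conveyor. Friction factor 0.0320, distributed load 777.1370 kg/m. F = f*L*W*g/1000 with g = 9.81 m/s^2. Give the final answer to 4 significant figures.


F = 0.0320 * 1164.0970 * 777.1370 * 9.81 / 1000
F = 284.0 kN


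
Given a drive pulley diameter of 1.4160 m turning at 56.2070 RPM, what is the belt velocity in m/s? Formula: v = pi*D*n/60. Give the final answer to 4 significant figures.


v = pi * 1.4160 * 56.2070 / 60
v = 4.167 m/s


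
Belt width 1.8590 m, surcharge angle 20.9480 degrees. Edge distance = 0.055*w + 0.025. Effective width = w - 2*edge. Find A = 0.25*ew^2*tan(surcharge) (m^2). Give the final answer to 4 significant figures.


edge = 0.055*1.8590 + 0.025 = 0.127245 m
ew = 1.8590 - 2*0.127245 = 1.60451 m
A = 0.25 * 1.60451^2 * tan(20.9480 deg)
A = 0.2464 m^2


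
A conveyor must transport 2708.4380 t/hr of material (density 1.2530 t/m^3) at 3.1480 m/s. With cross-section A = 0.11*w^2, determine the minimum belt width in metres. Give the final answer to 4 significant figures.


A_req = 2708.4380 / (3.1480 * 1.2530 * 3600) = 0.190735 m^2
w = sqrt(0.190735 / 0.11)
w = 1.317 m


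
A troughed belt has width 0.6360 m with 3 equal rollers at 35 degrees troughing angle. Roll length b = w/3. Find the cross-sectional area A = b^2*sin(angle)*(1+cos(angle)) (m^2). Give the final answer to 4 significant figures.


b = 0.6360/3 = 0.212 m
A = 0.212^2 * sin(35 deg) * (1 + cos(35 deg))
A = 0.04690 m^2


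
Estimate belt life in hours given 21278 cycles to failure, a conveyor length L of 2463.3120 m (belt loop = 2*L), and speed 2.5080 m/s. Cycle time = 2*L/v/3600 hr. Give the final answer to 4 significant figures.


cycle_time = 2 * 2463.3120 / 2.5080 / 3600 = 0.545657 hr
life = 21278 * 0.545657 = 11610 hours


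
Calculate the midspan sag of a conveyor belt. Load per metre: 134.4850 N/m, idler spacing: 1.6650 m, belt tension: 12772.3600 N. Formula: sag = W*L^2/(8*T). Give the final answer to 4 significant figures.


sag = 134.4850 * 1.6650^2 / (8 * 12772.3600)
sag = 0.003649 m


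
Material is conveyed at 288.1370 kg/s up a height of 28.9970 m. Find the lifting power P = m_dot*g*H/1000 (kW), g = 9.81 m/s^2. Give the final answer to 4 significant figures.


P = 288.1370 * 9.81 * 28.9970 / 1000
P = 81.96 kW


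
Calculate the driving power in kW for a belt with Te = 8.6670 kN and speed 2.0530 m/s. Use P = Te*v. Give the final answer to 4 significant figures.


P = Te * v = 8.6670 * 2.0530
P = 17.79 kW


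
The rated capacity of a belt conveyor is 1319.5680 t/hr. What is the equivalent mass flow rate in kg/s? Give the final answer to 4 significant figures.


m_dot = 1319.5680 * 1000 / 3600
m_dot = 366.5 kg/s


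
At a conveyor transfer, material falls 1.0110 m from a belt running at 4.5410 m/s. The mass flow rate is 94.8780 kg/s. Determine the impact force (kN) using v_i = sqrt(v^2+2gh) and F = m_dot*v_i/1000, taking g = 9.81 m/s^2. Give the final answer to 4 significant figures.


v_i = sqrt(4.5410^2 + 2*9.81*1.0110) = 6.36054 m/s
F = 94.8780 * 6.36054 / 1000
F = 0.6035 kN


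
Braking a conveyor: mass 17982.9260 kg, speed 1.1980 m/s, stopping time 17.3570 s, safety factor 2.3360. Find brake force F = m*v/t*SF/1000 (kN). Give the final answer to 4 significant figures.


F = 17982.9260 * 1.1980 / 17.3570 * 2.3360 / 1000
F = 2.899 kN


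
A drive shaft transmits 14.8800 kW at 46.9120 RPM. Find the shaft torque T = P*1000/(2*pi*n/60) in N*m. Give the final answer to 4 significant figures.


omega = 2*pi*46.9120/60 = 4.91261 rad/s
T = 14.8800*1000 / 4.91261
T = 3029 N*m


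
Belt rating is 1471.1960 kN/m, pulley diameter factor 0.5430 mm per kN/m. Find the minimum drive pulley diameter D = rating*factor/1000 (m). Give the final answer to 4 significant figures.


D = 1471.1960 * 0.5430 / 1000
D = 0.7989 m


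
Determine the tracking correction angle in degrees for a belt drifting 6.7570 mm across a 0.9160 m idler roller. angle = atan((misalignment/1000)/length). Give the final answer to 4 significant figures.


misalign_m = 6.7570 / 1000 = 0.006757 m
angle = atan(0.006757 / 0.9160)
angle = 0.4226 deg


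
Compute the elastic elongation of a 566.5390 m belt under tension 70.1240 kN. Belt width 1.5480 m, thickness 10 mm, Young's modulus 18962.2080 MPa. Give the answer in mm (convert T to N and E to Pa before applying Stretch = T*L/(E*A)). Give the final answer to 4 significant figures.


A = 1.5480 * 0.01 = 0.01548 m^2
Stretch = 70.1240*1000 * 566.5390 / (18962.2080e6 * 0.01548) * 1000
Stretch = 135.3 mm


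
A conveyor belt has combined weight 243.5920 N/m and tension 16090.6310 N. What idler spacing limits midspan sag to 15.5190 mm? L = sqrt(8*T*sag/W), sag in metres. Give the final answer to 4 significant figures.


sag = 15.5190/1000 = 0.015519 m
L = sqrt(8 * 16090.6310 * 0.015519 / 243.5920)
L = 2.864 m


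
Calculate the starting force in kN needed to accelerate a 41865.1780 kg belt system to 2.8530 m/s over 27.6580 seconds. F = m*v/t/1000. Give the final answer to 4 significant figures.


F = 41865.1780 * 2.8530 / 27.6580 / 1000
F = 4.319 kN


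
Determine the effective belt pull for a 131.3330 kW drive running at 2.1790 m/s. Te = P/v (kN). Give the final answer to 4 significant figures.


Te = P / v = 131.3330 / 2.1790
Te = 60.27 kN


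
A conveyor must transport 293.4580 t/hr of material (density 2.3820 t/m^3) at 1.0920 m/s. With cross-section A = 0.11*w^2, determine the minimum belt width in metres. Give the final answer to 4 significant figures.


A_req = 293.4580 / (1.0920 * 2.3820 * 3600) = 0.0313386 m^2
w = sqrt(0.0313386 / 0.11)
w = 0.5338 m


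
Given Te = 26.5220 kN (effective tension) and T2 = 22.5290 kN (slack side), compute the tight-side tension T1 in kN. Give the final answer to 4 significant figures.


T1 = Te + T2 = 26.5220 + 22.5290
T1 = 49.05 kN


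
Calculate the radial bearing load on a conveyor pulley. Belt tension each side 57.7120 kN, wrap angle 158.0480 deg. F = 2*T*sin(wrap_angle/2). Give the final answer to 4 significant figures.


F = 2 * 57.7120 * sin(158.0480/2 deg)
F = 113.3 kN


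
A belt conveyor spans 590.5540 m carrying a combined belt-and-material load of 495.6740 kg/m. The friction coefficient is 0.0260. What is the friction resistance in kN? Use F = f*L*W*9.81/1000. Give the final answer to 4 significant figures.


F = 0.0260 * 590.5540 * 495.6740 * 9.81 / 1000
F = 74.66 kN


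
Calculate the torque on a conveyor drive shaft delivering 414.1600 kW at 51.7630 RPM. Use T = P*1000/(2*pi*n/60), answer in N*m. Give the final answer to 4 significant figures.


omega = 2*pi*51.7630/60 = 5.42061 rad/s
T = 414.1600*1000 / 5.42061
T = 76400 N*m


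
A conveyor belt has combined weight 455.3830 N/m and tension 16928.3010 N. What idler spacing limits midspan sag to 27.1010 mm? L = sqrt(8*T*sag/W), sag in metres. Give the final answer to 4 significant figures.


sag = 27.1010/1000 = 0.027101 m
L = sqrt(8 * 16928.3010 * 0.027101 / 455.3830)
L = 2.839 m


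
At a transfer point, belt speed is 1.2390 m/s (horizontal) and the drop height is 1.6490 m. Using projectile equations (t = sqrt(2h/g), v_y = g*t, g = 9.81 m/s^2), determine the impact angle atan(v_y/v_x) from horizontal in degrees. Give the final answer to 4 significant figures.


t = sqrt(2*1.6490/9.81) = 0.579817 s
v_y = 9.81 * 0.579817 = 5.688 m/s
angle = atan(5.688 / 1.2390) = 77.71 deg


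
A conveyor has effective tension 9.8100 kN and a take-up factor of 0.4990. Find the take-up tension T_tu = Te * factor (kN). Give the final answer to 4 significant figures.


T_tu = 9.8100 * 0.4990
T_tu = 4.895 kN


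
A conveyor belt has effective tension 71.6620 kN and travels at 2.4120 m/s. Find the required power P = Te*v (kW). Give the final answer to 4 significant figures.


P = Te * v = 71.6620 * 2.4120
P = 172.8 kW


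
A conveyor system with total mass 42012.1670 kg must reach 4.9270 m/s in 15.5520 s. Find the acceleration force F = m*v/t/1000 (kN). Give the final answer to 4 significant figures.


F = 42012.1670 * 4.9270 / 15.5520 / 1000
F = 13.31 kN


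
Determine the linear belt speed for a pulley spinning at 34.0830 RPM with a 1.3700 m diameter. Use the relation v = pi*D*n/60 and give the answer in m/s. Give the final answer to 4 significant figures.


v = pi * 1.3700 * 34.0830 / 60
v = 2.445 m/s


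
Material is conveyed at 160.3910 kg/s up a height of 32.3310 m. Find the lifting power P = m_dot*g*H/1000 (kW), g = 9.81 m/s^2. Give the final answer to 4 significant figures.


P = 160.3910 * 9.81 * 32.3310 / 1000
P = 50.87 kW


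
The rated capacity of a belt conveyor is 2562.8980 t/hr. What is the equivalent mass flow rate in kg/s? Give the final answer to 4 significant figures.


m_dot = 2562.8980 * 1000 / 3600
m_dot = 711.9 kg/s


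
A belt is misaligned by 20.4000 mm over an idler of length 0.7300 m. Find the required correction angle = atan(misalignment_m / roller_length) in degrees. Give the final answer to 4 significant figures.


misalign_m = 20.4000 / 1000 = 0.020400 m
angle = atan(0.020400 / 0.7300)
angle = 1.601 deg


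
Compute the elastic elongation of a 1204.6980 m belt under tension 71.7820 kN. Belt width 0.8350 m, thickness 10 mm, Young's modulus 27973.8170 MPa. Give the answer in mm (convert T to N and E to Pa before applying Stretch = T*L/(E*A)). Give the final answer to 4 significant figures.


A = 0.8350 * 0.01 = 0.00835 m^2
Stretch = 71.7820*1000 * 1204.6980 / (27973.8170e6 * 0.00835) * 1000
Stretch = 370.2 mm


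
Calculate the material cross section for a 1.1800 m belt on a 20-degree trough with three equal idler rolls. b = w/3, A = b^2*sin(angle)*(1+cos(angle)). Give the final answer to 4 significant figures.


b = 1.1800/3 = 0.393333 m
A = 0.393333^2 * sin(20 deg) * (1 + cos(20 deg))
A = 0.1026 m^2


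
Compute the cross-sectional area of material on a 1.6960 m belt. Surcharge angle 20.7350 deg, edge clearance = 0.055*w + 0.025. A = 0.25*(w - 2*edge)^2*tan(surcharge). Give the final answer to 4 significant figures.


edge = 0.055*1.6960 + 0.025 = 0.11828 m
ew = 1.6960 - 2*0.11828 = 1.45944 m
A = 0.25 * 1.45944^2 * tan(20.7350 deg)
A = 0.2016 m^2


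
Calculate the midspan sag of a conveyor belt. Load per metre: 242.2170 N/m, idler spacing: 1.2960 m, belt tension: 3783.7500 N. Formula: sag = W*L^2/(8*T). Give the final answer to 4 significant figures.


sag = 242.2170 * 1.2960^2 / (8 * 3783.7500)
sag = 0.01344 m


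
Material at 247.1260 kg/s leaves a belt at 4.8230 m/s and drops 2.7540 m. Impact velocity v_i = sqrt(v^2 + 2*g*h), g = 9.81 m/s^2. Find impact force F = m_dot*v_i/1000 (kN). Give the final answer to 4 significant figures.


v_i = sqrt(4.8230^2 + 2*9.81*2.7540) = 8.79175 m/s
F = 247.1260 * 8.79175 / 1000
F = 2.173 kN


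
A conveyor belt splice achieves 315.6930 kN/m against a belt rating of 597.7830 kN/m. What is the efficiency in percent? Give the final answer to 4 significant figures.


Eff = 315.6930 / 597.7830 * 100
Eff = 52.81 %


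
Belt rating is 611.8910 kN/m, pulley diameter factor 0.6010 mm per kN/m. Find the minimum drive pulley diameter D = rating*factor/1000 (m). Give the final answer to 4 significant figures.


D = 611.8910 * 0.6010 / 1000
D = 0.3677 m


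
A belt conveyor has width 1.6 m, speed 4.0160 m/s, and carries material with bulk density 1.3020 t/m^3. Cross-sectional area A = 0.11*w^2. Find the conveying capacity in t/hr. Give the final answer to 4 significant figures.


A = 0.11 * 1.6^2 = 0.2816 m^2
C = 0.2816 * 4.0160 * 1.3020 * 3600
C = 5301 t/hr


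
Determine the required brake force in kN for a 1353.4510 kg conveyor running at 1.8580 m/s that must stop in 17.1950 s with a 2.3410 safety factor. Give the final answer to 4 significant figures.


F = 1353.4510 * 1.8580 / 17.1950 * 2.3410 / 1000
F = 0.3424 kN


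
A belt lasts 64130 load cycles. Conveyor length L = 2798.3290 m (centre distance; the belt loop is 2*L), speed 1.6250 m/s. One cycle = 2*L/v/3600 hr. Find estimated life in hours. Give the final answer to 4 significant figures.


cycle_time = 2 * 2798.3290 / 1.6250 / 3600 = 0.956694 hr
life = 64130 * 0.956694 = 61350 hours


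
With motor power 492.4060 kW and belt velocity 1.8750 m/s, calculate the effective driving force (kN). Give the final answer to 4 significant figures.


Te = P / v = 492.4060 / 1.8750
Te = 262.6 kN


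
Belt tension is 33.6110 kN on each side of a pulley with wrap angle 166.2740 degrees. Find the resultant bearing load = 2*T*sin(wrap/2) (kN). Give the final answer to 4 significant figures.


F = 2 * 33.6110 * sin(166.2740/2 deg)
F = 66.74 kN


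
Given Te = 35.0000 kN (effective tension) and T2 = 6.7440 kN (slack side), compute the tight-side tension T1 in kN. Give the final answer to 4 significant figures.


T1 = Te + T2 = 35.0000 + 6.7440
T1 = 41.74 kN


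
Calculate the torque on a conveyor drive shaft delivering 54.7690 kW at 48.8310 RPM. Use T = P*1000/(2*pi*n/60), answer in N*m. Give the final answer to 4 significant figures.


omega = 2*pi*48.8310/60 = 5.11357 rad/s
T = 54.7690*1000 / 5.11357
T = 10710 N*m


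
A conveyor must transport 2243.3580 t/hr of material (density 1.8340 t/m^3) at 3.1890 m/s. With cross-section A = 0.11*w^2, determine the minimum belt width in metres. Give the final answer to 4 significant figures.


A_req = 2243.3580 / (3.1890 * 1.8340 * 3600) = 0.106547 m^2
w = sqrt(0.106547 / 0.11)
w = 0.9842 m


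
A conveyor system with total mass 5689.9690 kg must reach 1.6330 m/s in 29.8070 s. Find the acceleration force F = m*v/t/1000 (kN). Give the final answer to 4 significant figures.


F = 5689.9690 * 1.6330 / 29.8070 / 1000
F = 0.3117 kN


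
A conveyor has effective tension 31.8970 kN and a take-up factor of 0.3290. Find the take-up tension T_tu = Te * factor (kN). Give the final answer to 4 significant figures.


T_tu = 31.8970 * 0.3290
T_tu = 10.49 kN


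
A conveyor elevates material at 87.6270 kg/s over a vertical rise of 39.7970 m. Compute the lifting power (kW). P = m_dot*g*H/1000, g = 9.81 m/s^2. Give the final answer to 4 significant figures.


P = 87.6270 * 9.81 * 39.7970 / 1000
P = 34.21 kW


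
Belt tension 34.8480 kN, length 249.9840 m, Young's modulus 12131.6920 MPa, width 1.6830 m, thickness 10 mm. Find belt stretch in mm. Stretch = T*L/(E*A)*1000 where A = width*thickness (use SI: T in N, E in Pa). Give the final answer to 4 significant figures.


A = 1.6830 * 0.01 = 0.01683 m^2
Stretch = 34.8480*1000 * 249.9840 / (12131.6920e6 * 0.01683) * 1000
Stretch = 42.67 mm


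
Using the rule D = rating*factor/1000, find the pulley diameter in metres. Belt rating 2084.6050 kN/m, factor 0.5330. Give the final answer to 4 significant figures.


D = 2084.6050 * 0.5330 / 1000
D = 1.111 m


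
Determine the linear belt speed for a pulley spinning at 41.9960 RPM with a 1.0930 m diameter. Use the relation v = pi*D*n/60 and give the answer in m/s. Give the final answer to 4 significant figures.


v = pi * 1.0930 * 41.9960 / 60
v = 2.403 m/s


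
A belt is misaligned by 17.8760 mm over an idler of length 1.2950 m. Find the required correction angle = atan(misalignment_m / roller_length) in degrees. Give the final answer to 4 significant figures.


misalign_m = 17.8760 / 1000 = 0.017876 m
angle = atan(0.017876 / 1.2950)
angle = 0.7909 deg


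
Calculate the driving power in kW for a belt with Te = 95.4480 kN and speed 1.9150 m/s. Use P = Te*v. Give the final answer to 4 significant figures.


P = Te * v = 95.4480 * 1.9150
P = 182.8 kW


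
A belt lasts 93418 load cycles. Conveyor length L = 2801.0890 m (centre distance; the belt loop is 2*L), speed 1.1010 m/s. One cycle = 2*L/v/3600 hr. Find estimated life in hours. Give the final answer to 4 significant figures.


cycle_time = 2 * 2801.0890 / 1.1010 / 3600 = 1.41341 hr
life = 93418 * 1.41341 = 132000 hours


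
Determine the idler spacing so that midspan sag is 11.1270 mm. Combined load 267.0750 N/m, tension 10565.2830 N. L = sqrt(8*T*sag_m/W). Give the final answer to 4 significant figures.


sag = 11.1270/1000 = 0.011127 m
L = sqrt(8 * 10565.2830 * 0.011127 / 267.0750)
L = 1.877 m


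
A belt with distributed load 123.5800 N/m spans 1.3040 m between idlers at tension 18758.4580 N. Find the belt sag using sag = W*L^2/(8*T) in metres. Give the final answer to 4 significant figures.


sag = 123.5800 * 1.3040^2 / (8 * 18758.4580)
sag = 0.001400 m


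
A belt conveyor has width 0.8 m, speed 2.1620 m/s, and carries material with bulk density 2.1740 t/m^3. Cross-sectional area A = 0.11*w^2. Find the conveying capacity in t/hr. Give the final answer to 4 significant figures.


A = 0.11 * 0.8^2 = 0.0704 m^2
C = 0.0704 * 2.1620 * 2.1740 * 3600
C = 1191 t/hr


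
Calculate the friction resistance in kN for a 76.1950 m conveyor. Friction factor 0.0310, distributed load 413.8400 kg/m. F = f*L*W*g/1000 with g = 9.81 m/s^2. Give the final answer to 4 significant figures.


F = 0.0310 * 76.1950 * 413.8400 * 9.81 / 1000
F = 9.589 kN


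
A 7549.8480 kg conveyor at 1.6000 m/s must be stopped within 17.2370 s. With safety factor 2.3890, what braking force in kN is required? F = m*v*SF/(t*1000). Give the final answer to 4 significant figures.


F = 7549.8480 * 1.6000 / 17.2370 * 2.3890 / 1000
F = 1.674 kN


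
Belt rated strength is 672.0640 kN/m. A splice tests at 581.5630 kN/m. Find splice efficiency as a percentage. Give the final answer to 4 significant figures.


Eff = 581.5630 / 672.0640 * 100
Eff = 86.53 %


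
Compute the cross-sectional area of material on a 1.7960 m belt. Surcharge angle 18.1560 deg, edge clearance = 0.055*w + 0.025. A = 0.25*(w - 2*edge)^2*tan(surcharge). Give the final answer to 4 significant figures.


edge = 0.055*1.7960 + 0.025 = 0.12378 m
ew = 1.7960 - 2*0.12378 = 1.54844 m
A = 0.25 * 1.54844^2 * tan(18.1560 deg)
A = 0.1966 m^2


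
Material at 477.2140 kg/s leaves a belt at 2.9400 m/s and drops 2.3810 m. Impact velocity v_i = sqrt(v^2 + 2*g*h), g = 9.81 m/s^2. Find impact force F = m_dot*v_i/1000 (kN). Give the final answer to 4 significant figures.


v_i = sqrt(2.9400^2 + 2*9.81*2.3810) = 7.44035 m/s
F = 477.2140 * 7.44035 / 1000
F = 3.551 kN


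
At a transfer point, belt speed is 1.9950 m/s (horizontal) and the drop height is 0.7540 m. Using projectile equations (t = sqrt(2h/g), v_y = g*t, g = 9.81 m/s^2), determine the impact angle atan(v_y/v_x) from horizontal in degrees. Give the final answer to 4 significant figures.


t = sqrt(2*0.7540/9.81) = 0.392072 s
v_y = 9.81 * 0.392072 = 3.84623 m/s
angle = atan(3.84623 / 1.9950) = 62.58 deg


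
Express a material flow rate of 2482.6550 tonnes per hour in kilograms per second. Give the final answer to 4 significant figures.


m_dot = 2482.6550 * 1000 / 3600
m_dot = 689.6 kg/s


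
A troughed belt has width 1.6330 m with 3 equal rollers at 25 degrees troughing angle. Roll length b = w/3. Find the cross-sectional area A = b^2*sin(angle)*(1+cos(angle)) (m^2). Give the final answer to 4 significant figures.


b = 1.6330/3 = 0.544333 m
A = 0.544333^2 * sin(25 deg) * (1 + cos(25 deg))
A = 0.2387 m^2


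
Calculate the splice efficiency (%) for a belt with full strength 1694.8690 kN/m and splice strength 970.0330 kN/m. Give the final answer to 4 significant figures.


Eff = 970.0330 / 1694.8690 * 100
Eff = 57.23 %


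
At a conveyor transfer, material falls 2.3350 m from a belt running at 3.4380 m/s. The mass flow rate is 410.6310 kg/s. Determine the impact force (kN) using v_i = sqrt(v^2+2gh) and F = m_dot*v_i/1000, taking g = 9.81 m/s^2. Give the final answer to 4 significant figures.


v_i = sqrt(3.4380^2 + 2*9.81*2.3350) = 7.59161 m/s
F = 410.6310 * 7.59161 / 1000
F = 3.117 kN


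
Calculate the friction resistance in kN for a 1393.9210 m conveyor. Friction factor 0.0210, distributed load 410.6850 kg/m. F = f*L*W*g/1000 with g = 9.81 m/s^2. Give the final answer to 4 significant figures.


F = 0.0210 * 1393.9210 * 410.6850 * 9.81 / 1000
F = 117.9 kN


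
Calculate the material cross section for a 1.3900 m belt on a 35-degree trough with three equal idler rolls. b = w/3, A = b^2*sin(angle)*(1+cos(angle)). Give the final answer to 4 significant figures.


b = 1.3900/3 = 0.463333 m
A = 0.463333^2 * sin(35 deg) * (1 + cos(35 deg))
A = 0.2240 m^2


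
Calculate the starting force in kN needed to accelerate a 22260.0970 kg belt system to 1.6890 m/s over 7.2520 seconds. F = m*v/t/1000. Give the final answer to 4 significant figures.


F = 22260.0970 * 1.6890 / 7.2520 / 1000
F = 5.184 kN


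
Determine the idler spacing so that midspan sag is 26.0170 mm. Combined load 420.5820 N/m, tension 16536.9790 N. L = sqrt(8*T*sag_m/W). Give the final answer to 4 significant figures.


sag = 26.0170/1000 = 0.026017 m
L = sqrt(8 * 16536.9790 * 0.026017 / 420.5820)
L = 2.861 m


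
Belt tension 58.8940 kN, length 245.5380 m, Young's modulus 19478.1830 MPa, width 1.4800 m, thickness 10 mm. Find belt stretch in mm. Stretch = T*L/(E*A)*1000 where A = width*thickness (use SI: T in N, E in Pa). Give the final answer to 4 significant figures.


A = 1.4800 * 0.01 = 0.01480 m^2
Stretch = 58.8940*1000 * 245.5380 / (19478.1830e6 * 0.01480) * 1000
Stretch = 50.16 mm


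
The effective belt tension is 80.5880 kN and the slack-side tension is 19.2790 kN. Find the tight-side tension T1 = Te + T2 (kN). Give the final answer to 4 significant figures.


T1 = Te + T2 = 80.5880 + 19.2790
T1 = 99.87 kN


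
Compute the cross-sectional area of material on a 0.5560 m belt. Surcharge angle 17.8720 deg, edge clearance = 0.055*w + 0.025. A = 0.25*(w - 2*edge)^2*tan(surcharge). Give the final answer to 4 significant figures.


edge = 0.055*0.5560 + 0.025 = 0.05558 m
ew = 0.5560 - 2*0.05558 = 0.44484 m
A = 0.25 * 0.44484^2 * tan(17.8720 deg)
A = 0.01595 m^2


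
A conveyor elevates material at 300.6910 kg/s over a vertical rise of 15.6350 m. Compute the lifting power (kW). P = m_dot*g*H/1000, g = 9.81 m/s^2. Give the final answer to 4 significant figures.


P = 300.6910 * 9.81 * 15.6350 / 1000
P = 46.12 kW


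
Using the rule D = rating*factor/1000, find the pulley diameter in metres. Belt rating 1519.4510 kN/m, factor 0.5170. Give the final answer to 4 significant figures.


D = 1519.4510 * 0.5170 / 1000
D = 0.7856 m


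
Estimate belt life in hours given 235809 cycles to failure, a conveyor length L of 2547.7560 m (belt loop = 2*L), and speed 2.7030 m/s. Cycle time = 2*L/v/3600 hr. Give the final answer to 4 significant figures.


cycle_time = 2 * 2547.7560 / 2.7030 / 3600 = 0.523648 hr
life = 235809 * 0.523648 = 123500 hours


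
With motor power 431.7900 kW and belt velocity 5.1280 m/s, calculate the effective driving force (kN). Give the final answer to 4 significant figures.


Te = P / v = 431.7900 / 5.1280
Te = 84.20 kN


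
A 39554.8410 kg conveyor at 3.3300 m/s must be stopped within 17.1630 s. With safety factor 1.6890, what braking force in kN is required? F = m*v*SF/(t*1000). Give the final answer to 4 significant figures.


F = 39554.8410 * 3.3300 / 17.1630 * 1.6890 / 1000
F = 12.96 kN


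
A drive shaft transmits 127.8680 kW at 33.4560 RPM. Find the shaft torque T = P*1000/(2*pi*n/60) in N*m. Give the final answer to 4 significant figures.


omega = 2*pi*33.4560/60 = 3.5035 rad/s
T = 127.8680*1000 / 3.5035
T = 36500 N*m


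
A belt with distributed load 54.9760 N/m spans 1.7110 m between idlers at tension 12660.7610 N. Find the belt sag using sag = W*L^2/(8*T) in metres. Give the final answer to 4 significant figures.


sag = 54.9760 * 1.7110^2 / (8 * 12660.7610)
sag = 0.001589 m


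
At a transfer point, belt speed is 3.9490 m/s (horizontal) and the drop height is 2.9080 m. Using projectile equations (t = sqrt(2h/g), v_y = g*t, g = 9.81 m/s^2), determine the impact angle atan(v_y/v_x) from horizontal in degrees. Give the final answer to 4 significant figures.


t = sqrt(2*2.9080/9.81) = 0.769977 s
v_y = 9.81 * 0.769977 = 7.55347 m/s
angle = atan(7.55347 / 3.9490) = 62.40 deg


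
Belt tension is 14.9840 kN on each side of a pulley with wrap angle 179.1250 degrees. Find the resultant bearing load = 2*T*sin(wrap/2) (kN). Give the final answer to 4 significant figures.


F = 2 * 14.9840 * sin(179.1250/2 deg)
F = 29.97 kN


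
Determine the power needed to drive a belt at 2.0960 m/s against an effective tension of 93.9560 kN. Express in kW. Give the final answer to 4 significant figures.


P = Te * v = 93.9560 * 2.0960
P = 196.9 kW


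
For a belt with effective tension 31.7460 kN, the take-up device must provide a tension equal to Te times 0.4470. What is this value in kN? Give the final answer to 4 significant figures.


T_tu = 31.7460 * 0.4470
T_tu = 14.19 kN


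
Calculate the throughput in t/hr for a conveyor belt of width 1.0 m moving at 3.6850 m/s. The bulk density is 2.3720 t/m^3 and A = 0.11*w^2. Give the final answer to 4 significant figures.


A = 0.11 * 1.0^2 = 0.11 m^2
C = 0.11 * 3.6850 * 2.3720 * 3600
C = 3461 t/hr


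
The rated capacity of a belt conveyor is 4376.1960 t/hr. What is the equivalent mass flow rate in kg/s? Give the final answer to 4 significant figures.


m_dot = 4376.1960 * 1000 / 3600
m_dot = 1216 kg/s


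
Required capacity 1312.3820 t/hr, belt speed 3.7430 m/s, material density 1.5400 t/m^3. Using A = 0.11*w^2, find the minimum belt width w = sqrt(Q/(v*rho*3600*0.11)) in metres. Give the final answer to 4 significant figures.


A_req = 1312.3820 / (3.7430 * 1.5400 * 3600) = 0.0632437 m^2
w = sqrt(0.0632437 / 0.11)
w = 0.7582 m


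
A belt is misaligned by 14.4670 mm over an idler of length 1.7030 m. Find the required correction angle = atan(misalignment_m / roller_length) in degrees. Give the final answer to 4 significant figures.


misalign_m = 14.4670 / 1000 = 0.014467 m
angle = atan(0.014467 / 1.7030)
angle = 0.4867 deg


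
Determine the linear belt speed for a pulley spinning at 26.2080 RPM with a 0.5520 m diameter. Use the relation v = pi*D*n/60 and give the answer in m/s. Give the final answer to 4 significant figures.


v = pi * 0.5520 * 26.2080 / 60
v = 0.7575 m/s


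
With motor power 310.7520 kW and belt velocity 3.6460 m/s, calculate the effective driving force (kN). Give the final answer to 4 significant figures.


Te = P / v = 310.7520 / 3.6460
Te = 85.23 kN


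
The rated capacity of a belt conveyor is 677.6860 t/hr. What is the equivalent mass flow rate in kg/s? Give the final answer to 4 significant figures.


m_dot = 677.6860 * 1000 / 3600
m_dot = 188.2 kg/s


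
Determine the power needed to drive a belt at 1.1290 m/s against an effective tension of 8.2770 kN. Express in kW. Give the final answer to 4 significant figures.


P = Te * v = 8.2770 * 1.1290
P = 9.345 kW


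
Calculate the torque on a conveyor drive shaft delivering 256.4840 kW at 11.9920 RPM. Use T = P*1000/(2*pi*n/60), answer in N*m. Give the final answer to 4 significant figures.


omega = 2*pi*11.9920/60 = 1.2558 rad/s
T = 256.4840*1000 / 1.2558
T = 204200 N*m


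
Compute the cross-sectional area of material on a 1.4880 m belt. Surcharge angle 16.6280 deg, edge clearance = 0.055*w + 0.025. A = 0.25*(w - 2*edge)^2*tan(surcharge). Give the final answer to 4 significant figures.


edge = 0.055*1.4880 + 0.025 = 0.10684 m
ew = 1.4880 - 2*0.10684 = 1.27432 m
A = 0.25 * 1.27432^2 * tan(16.6280 deg)
A = 0.1212 m^2


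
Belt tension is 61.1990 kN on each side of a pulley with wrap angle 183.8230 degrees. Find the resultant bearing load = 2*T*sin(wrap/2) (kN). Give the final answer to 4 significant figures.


F = 2 * 61.1990 * sin(183.8230/2 deg)
F = 122.3 kN


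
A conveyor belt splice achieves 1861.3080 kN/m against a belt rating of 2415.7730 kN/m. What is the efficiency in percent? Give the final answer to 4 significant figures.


Eff = 1861.3080 / 2415.7730 * 100
Eff = 77.05 %


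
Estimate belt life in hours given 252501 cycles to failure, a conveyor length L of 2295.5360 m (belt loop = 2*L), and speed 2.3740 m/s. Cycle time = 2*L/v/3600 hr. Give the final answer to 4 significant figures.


cycle_time = 2 * 2295.5360 / 2.3740 / 3600 = 0.537194 hr
life = 252501 * 0.537194 = 135600 hours


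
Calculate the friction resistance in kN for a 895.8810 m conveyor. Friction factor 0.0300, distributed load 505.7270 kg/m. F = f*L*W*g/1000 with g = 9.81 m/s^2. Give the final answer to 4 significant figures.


F = 0.0300 * 895.8810 * 505.7270 * 9.81 / 1000
F = 133.3 kN


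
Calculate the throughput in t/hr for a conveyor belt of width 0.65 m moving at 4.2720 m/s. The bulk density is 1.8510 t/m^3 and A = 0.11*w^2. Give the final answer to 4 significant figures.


A = 0.11 * 0.65^2 = 0.046475 m^2
C = 0.046475 * 4.2720 * 1.8510 * 3600
C = 1323 t/hr


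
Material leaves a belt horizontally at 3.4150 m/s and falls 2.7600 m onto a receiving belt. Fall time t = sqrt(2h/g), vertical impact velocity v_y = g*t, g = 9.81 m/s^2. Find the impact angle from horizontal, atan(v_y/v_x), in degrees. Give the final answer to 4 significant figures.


t = sqrt(2*2.7600/9.81) = 0.750127 s
v_y = 9.81 * 0.750127 = 7.35875 m/s
angle = atan(7.35875 / 3.4150) = 65.11 deg


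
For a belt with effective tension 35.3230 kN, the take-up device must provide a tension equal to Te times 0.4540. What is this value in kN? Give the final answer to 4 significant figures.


T_tu = 35.3230 * 0.4540
T_tu = 16.04 kN


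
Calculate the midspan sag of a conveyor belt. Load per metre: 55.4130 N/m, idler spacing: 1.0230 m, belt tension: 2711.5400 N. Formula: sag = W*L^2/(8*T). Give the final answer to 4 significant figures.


sag = 55.4130 * 1.0230^2 / (8 * 2711.5400)
sag = 0.002673 m


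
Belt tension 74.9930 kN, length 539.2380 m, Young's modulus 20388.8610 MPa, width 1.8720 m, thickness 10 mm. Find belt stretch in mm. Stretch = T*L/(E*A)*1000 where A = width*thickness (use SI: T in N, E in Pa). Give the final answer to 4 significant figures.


A = 1.8720 * 0.01 = 0.01872 m^2
Stretch = 74.9930*1000 * 539.2380 / (20388.8610e6 * 0.01872) * 1000
Stretch = 106.0 mm


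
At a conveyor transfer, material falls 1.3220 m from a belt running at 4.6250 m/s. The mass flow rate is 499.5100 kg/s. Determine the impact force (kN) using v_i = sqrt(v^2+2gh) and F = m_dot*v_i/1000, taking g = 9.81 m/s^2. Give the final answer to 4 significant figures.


v_i = sqrt(4.6250^2 + 2*9.81*1.3220) = 6.87955 m/s
F = 499.5100 * 6.87955 / 1000
F = 3.436 kN


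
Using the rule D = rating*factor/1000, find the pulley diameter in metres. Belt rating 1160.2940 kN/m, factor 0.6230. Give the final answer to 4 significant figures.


D = 1160.2940 * 0.6230 / 1000
D = 0.7229 m


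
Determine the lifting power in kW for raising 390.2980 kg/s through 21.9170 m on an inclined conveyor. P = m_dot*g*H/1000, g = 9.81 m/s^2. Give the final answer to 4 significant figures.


P = 390.2980 * 9.81 * 21.9170 / 1000
P = 83.92 kW


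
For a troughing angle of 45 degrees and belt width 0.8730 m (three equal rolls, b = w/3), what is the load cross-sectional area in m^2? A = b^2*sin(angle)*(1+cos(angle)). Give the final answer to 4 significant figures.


b = 0.8730/3 = 0.291 m
A = 0.291^2 * sin(45 deg) * (1 + cos(45 deg))
A = 0.1022 m^2


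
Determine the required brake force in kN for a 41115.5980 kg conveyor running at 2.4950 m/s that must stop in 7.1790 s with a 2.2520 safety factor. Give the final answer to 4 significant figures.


F = 41115.5980 * 2.4950 / 7.1790 * 2.2520 / 1000
F = 32.18 kN


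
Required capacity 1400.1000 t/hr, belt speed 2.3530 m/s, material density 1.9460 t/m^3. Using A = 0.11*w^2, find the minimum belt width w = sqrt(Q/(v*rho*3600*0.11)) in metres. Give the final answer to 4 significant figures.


A_req = 1400.1000 / (2.3530 * 1.9460 * 3600) = 0.084936 m^2
w = sqrt(0.084936 / 0.11)
w = 0.8787 m


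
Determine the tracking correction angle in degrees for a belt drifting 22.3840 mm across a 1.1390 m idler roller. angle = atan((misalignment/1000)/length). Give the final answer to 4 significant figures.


misalign_m = 22.3840 / 1000 = 0.022384 m
angle = atan(0.022384 / 1.1390)
angle = 1.126 deg


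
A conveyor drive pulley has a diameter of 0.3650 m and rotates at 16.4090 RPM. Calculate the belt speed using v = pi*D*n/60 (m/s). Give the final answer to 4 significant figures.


v = pi * 0.3650 * 16.4090 / 60
v = 0.3136 m/s


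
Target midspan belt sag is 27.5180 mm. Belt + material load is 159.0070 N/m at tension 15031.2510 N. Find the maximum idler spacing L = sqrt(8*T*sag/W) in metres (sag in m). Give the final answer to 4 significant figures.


sag = 27.5180/1000 = 0.027518 m
L = sqrt(8 * 15031.2510 * 0.027518 / 159.0070)
L = 4.562 m


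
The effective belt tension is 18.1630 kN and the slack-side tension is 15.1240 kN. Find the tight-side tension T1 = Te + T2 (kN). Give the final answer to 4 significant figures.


T1 = Te + T2 = 18.1630 + 15.1240
T1 = 33.29 kN


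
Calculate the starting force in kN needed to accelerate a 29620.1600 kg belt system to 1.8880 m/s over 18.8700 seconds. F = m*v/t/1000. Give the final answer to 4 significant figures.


F = 29620.1600 * 1.8880 / 18.8700 / 1000
F = 2.964 kN


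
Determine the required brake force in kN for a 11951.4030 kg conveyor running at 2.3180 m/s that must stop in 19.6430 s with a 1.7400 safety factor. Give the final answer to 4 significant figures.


F = 11951.4030 * 2.3180 / 19.6430 * 1.7400 / 1000
F = 2.454 kN


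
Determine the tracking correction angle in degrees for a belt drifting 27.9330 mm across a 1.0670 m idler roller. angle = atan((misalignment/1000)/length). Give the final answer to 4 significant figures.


misalign_m = 27.9330 / 1000 = 0.027933 m
angle = atan(0.027933 / 1.0670)
angle = 1.500 deg


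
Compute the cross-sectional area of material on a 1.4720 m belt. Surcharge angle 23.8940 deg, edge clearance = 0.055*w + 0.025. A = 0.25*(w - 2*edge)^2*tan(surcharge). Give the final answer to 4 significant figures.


edge = 0.055*1.4720 + 0.025 = 0.10596 m
ew = 1.4720 - 2*0.10596 = 1.26008 m
A = 0.25 * 1.26008^2 * tan(23.8940 deg)
A = 0.1759 m^2


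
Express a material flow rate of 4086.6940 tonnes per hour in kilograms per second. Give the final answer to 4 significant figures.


m_dot = 4086.6940 * 1000 / 3600
m_dot = 1135 kg/s


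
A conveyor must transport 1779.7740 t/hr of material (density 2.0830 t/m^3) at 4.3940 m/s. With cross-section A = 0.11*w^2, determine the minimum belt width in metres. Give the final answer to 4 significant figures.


A_req = 1779.7740 / (4.3940 * 2.0830 * 3600) = 0.0540148 m^2
w = sqrt(0.0540148 / 0.11)
w = 0.7007 m


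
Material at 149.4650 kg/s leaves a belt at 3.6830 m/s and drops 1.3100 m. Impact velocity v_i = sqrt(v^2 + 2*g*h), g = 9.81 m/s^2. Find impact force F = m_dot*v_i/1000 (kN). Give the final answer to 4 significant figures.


v_i = sqrt(3.6830^2 + 2*9.81*1.3100) = 6.26631 m/s
F = 149.4650 * 6.26631 / 1000
F = 0.9366 kN


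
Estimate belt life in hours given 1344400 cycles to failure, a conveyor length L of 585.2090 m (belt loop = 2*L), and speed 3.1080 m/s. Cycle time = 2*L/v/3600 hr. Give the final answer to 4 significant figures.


cycle_time = 2 * 585.2090 / 3.1080 / 3600 = 0.104606 hr
life = 1344400 * 0.104606 = 140600 hours


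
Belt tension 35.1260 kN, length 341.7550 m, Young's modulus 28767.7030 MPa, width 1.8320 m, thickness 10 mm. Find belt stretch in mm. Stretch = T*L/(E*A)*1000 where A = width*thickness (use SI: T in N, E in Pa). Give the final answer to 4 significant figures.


A = 1.8320 * 0.01 = 0.01832 m^2
Stretch = 35.1260*1000 * 341.7550 / (28767.7030e6 * 0.01832) * 1000
Stretch = 22.78 mm


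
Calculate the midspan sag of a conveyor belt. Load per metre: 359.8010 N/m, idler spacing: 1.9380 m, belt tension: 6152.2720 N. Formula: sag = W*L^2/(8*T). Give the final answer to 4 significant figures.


sag = 359.8010 * 1.9380^2 / (8 * 6152.2720)
sag = 0.02746 m


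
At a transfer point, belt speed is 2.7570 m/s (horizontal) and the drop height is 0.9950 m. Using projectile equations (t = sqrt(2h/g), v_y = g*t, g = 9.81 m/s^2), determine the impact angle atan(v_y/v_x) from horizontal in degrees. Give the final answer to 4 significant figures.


t = sqrt(2*0.9950/9.81) = 0.450393 s
v_y = 9.81 * 0.450393 = 4.41836 m/s
angle = atan(4.41836 / 2.7570) = 58.04 deg
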